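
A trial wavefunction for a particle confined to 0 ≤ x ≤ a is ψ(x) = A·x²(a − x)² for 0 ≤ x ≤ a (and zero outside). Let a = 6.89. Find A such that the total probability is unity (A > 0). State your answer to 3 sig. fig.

We need A² ∫|f|² dx = 1, taking the integral from 0 to a.
With ψ = A·x²(a − x)², the integral evaluates to A²·[a^9/630].
With a = 6.89: A² = 0.00001800 and A = 0.004243.

A ≈ 0.00424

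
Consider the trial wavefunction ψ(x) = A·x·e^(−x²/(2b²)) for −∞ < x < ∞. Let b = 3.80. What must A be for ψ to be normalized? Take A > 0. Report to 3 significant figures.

A ≈ 0.143

Normalization requires ∫|ψ|² dx = 1, integrated from −∞ to ∞.
∫|ψ|² dx = A²·(√(π)·b^3/2).
So A² = (√(π)·b^3/2)^(−1).
Plugging in b = 3.80 yields A = 0.1434.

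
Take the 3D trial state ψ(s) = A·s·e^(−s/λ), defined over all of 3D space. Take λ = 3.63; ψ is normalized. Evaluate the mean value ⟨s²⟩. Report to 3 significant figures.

The expectation value is the |ψ|²-weighted average of s^2: ∫ s^2|ψ|² 4πs² ds.
Since the A² factors cancel between numerator and denominator, ⟨s²⟩ = 15·λ^2/2.
With λ = 3.63, ⟨s^2⟩ = 98.83.

⟨s^2⟩ ≈ 98.8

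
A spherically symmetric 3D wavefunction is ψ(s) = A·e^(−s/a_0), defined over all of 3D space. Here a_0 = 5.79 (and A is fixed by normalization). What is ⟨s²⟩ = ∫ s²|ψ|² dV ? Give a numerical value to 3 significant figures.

By definition ⟨s²⟩ = ∫ s^2 |ψ(s)|² 4πs² ds.
Recall ∫₀^∞ s^m e^(−s/β) ds = m!·β^(m+1), the ratio of the moment integral to the normalization integral gives ⟨s²⟩ = 3·a_0^2.
Putting a_0 = 5.79 gives 100.6.

⟨s^2⟩ ≈ 101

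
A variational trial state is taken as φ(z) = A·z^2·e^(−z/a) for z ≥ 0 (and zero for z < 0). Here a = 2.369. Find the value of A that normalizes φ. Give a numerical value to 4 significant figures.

Normalization requires ∫|φ|² dz = 1, integrated from 0 to ∞.
The integral (without the A² prefactor) comes out to 3·a^5/4.
Hence A² = 1/[3·a^5/4].
Plugging in a = 2.369 yields A = 0.13368.

A ≈ 0.1337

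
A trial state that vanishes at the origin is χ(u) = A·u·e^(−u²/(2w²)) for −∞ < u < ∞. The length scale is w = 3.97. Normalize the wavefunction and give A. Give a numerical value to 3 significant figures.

A ≈ 0.134

The normalization condition is ∫|χ|² du = 1 from −∞ to ∞.
Using the Gaussian integral ∫_{−∞}^{∞} e^(−αu²) du = √(π/α), with χ = A·u·e^(−u²/(2w²)), the integral evaluates to A²·[√(π)·w^3/2].
So A² = (√(π)·w^3/2)^(−1).
Substituting w = 3.97 gives A² = 0.01803, so A = 0.1343.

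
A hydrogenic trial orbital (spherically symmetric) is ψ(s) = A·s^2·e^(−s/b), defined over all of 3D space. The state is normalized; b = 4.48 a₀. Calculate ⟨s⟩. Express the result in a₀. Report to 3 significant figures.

The expectation value is the |ψ|²-weighted average of s: ∫ s|ψ|² 4πs² ds.
Recall ∫₀^∞ s^m e^(−s/β) ds = m!·β^(m+1), the ratio of the moment integral to the normalization integral gives ⟨s⟩ = 7·b/2.
With b = 4.48, ⟨s⟩ = 15.68.

⟨s⟩ ≈ 15.7 a₀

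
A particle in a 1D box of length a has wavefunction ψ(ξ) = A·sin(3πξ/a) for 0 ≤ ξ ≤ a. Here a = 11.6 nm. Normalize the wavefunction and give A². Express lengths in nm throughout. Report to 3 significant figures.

We need A² ∫|f|² dξ = 1, taking the integral from 0 to a.
Using sin²θ = (1 − cos 2θ)/2, ∫|ψ|² dξ = A²·(a/2).
Substituting a = 11.6 gives A² = 0.1724, so A = 0.4152.

A^2 ≈ 0.172 nm^(-1)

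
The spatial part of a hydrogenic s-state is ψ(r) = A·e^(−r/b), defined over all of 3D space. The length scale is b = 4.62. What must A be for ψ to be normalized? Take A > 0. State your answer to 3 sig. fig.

A ≈ 0.0568

The normalization condition is ∫|ψ|² 4πr² dr = 1 from 0 to ∞.
Recall ∫₀^∞ r^m e^(−r/β) dr = m!·β^(m+1), carrying out the integral gives A² · π·b^3.
So A² = (π·b^3)^(−1).
With b = 4.62: A² = 0.003228 and A = 0.05681.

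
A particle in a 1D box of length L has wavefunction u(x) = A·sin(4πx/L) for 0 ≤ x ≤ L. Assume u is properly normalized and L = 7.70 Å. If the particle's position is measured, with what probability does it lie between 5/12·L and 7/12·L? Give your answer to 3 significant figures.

P = ∫_{5/12·L}^{7/12·L} |u(x)|² dx.
Since A² = 1/(L/2), this is the region integral divided by the full normalization integral.
Let t = x/L; then A² and the length scale cancel, so P = ∫_{5/12}^{7/12} sin(4·π·t)^2 dt ÷ ∫_{0}^{1} sin(4·π·t)^2 dt.
With ∫ sin(4·π·t)^2 dt = t/2 - sin(4·π·t)·cos(4·π·t)/(8·π) + C, the region integral is -√(3)/(16·π) + 1/12 and the full one is 1/2.
This works out to P = (-√(3)/8 + π/6)/π.

P ≈ 0.0978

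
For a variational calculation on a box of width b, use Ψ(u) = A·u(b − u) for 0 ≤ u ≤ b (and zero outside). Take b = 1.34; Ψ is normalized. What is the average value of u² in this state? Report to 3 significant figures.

⟨u^2⟩ ≈ 0.513

By definition ⟨u²⟩ = ∫ u^2 |Ψ(u)|² du.
Since the A² factors cancel between numerator and denominator, ⟨u²⟩ = 2·b^2/7.
Putting b = 1.34 gives 0.5130.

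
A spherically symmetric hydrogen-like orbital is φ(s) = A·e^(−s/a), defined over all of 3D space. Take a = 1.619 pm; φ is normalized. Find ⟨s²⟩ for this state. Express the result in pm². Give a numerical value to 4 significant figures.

⟨s²⟩ = ∫ s^2 |φ|² 4πs² ds over the full domain.
Using ∫₀^∞ sⁿ e^(−αs) ds = n!/αⁿ⁺¹, since the A² factors cancel between numerator and denominator, ⟨s²⟩ = 3·a^2.
With a = 1.619, ⟨s^2⟩ = 7.8635.

⟨s^2⟩ ≈ 7.863 pm^2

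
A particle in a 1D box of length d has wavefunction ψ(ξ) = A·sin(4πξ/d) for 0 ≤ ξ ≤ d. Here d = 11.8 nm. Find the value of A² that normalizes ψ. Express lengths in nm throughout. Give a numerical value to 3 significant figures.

The normalization condition is ∫|ψ|² dξ = 1 from 0 to d.
The integral (without the A² prefactor) comes out to d/2.
Hence A² = 1/[d/2].
With d = 11.8: A² = 0.1695 and A = 0.4117.

A^2 ≈ 0.169 nm^(-1)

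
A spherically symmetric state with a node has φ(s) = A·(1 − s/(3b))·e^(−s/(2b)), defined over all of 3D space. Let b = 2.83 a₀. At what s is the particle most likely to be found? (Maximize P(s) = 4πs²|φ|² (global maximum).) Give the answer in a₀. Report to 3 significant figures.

Set d/ds [P(s) = 4πs²|φ|²] = 0 and solve for s > 0.
Solving yields s = b.
With b = 2.83, the most probable radial distance is 2.830 a₀.

s ≈ 2.83 a₀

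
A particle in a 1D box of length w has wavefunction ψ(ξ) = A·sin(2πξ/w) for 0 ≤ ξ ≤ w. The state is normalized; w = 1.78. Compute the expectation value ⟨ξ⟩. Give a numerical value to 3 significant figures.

The expectation value is the |ψ|²-weighted average of ξ: ∫ ξ|ψ|² dξ.
Evaluating both integrals, ⟨ξ⟩ = w/2.
With w = 1.78, ⟨ξ⟩ = 0.8900.

⟨ξ⟩ ≈ 0.890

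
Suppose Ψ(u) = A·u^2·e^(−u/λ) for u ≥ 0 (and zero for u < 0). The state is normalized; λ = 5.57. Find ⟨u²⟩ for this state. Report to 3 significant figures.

The expectation value is the |Ψ|²-weighted average of u^2: ∫ u^2|Ψ|² du.
The ratio of the moment integral to the normalization integral gives ⟨u²⟩ = 15·λ^2/2.
Putting λ = 5.57 gives 232.7.

⟨u^2⟩ ≈ 233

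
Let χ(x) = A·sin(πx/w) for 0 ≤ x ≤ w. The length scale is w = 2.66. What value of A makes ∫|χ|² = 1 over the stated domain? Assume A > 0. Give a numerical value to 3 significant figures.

A ≈ 0.867

Require ∫ |χ|² dx = 1 over the whole domain.
∫|χ|² dx = A²·(w/2).
Hence A² = 1/[w/2].
Substituting w = 2.66 gives A² = 0.7519, so A = 0.8671.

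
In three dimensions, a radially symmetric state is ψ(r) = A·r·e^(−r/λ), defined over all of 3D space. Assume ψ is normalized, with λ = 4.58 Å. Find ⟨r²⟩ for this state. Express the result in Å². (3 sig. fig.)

⟨r^2⟩ ≈ 157 Å^2

By definition ⟨r²⟩ = ∫ r^2 |ψ(r)|² 4πr² dr.
Since the A² factors cancel between numerator and denominator, ⟨r²⟩ = 15·λ^2/2.
With λ = 4.58, ⟨r^2⟩ = 157.3.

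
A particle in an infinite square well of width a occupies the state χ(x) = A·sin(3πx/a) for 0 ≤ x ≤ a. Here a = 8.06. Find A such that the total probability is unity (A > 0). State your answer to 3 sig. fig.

A ≈ 0.498

Require ∫ |χ|² dx = 1 over the whole domain.
Using sin²θ = (1 − cos 2θ)/2, the integral (without the A² prefactor) comes out to a/2.
Substituting a = 8.06 gives A² = 0.2481, so A = 0.4981.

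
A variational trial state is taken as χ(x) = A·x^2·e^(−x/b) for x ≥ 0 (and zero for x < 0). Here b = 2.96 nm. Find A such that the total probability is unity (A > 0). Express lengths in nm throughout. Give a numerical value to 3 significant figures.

A ≈ 0.0766 nm^(-5/2)

Require ∫ |χ|² dx = 1 over the whole domain.
Recall ∫₀^∞ x^m e^(−x/β) dx = m!·β^(m+1), carrying out the integral gives A² · 3·b^5/4.
Hence A² = 1/[3·b^5/4].
Plugging in b = 2.96 yields A = 0.07660.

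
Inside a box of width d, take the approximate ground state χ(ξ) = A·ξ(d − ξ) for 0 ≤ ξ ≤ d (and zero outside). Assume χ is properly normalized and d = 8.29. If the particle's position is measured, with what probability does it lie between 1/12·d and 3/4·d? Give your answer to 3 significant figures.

P = ∫_{1/12·d}^{3/4·d} |χ(ξ)|² dξ.
With A² fixed by ∫|χ|² = 1, i.e. A² = (d^5/30)^(−1), substitute and integrate.
Let u = ξ/d; then A² and the length scale cancel, so P = ∫_{1/12}^{3/4} u^2·(1 - u)^2 du ÷ ∫_{0}^{1} u^2·(1 - u)^2 du.
An antiderivative of u^2·(1 - u)^2 is u^3·(6·u^2 - 15·u + 10)/30; evaluating from 1/12 to 3/4 gives ≈ 0.029713, while the full integral is 1/30.
Evaluating gives P = 4621/5184.

P ≈ 0.891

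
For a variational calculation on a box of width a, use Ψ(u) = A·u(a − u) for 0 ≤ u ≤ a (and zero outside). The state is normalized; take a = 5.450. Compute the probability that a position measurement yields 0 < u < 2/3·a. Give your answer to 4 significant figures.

|Ψ|² is the probability density, so P = ∫_{0}^{2/3·a} |Ψ|² du.
Since A² = 1/(a^5/30), this is the region integral divided by the full normalization integral.
In terms of t = u/a (A² and the length scale cancel between numerator and denominator), P = [∫_{0}^{2/3} t^2·(1 - t)^2 dt] / [∫_{0}^{1} t^2·(1 - t)^2 dt].
With ∫ t^2·(1 - t)^2 dt = t^3·(6·t^2 - 15·t + 10)/30 + C, the region integral is 32/1215 and the full one is 1/30.
This works out to P = 64/81.

P ≈ 0.7901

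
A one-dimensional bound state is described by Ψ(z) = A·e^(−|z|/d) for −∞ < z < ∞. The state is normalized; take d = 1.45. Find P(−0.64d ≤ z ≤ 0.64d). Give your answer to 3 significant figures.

P ≈ 0.722

|Ψ|² is the probability density, so P = ∫_{−0.64d}^{0.64d} |Ψ|² dz.
With A² fixed by ∫|Ψ|² = 1, i.e. A² = (d)^(−1), substitute and integrate.
By symmetry take twice the z ≥ 0 contribution in numerator and denominator; the 2's cancel. Substituting u = z/d, A² and the length scale cancel in the ratio: P = ∫_{0}^{0.64} e^(-2·u) du / ∫_{0}^{∞} e^(-2·u) du.
Using ∫ e^(-2·u) du = -e^(-2·u)/2, the numerator is 1/2 - e^(-32/25)/2 and the denominator is 1/2.
Evaluating gives P = 0.7220.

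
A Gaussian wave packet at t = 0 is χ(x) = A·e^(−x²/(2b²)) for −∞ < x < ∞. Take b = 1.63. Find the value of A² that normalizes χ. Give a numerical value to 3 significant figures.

A^2 ≈ 0.346

Normalization requires ∫|χ|² dx = 1, integrated from −∞ to ∞.
With χ = A·e^(−x²/(2b²)), the integral evaluates to A²·[√(π)·b].
Substituting b = 1.63 gives A² = 0.3461, so A = 0.5883.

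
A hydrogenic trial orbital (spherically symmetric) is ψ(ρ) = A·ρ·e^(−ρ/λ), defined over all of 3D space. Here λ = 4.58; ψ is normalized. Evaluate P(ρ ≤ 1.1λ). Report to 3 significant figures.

P ≈ 0.0725

With dV = 4πρ²dρ, the probability is ∫|ψ|² dV over ρ ≤ 1.1λ.
A² is fixed by ∫₀^∞ 4πρ²|ψ|² dρ = 1, i.e. A² = (3·π·λ^5)^(−1).
In terms of u = ρ/λ (A², 4π and the length scale all cancel between numerator and denominator), P = [∫_{0}^{1.1} u^4·e^(-2·u) du] / [∫_{0}^{∞} u^4·e^(-2·u) du].
An antiderivative of u^4·e^(-2·u) is -(u^4/2 + u^3 + 3·u^2/2 + 3·u/2 + 3/4)·e^(-2·u); evaluating from 0 to 1.1 gives ≈ 0.054372, while the full integral is 3/4.
The region integral divided by the full integral gives P = 0.07250.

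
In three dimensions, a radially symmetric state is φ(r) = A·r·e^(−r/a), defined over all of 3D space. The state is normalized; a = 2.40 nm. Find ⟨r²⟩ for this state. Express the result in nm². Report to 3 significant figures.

⟨r^2⟩ ≈ 43.2 nm^2

By definition ⟨r²⟩ = ∫ r^2 |φ(r)|² 4πr² dr.
Since the A² factors cancel between numerator and denominator, ⟨r²⟩ = 15·a^2/2.
With a = 2.40, ⟨r^2⟩ = 43.20.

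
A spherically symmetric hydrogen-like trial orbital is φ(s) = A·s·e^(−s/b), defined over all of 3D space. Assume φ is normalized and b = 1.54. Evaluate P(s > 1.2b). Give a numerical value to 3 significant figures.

P ≈ 0.904

P = ∫ |φ|² 4πs² ds over s > 1.2b.
A² is fixed by ∫₀^∞ 4πs²|φ|² ds = 1, i.e. A² = (3·π·b^5)^(−1).
Let u = s/b; then A², 4π and the length scale all cancel, so P = ∫_{1.2}^{∞} u^4·e^(-2·u) du ÷ ∫_{0}^{∞} u^4·e^(-2·u) du.
Using ∫ u^4·e^(-2·u) du = -(u^4/2 + u^3 + 3·u^2/2 + 3·u/2 + 3/4)·e^(-2·u), the numerator is ≈ 0.67810 and the denominator is 3/4.
This evaluates to P = 0.9041.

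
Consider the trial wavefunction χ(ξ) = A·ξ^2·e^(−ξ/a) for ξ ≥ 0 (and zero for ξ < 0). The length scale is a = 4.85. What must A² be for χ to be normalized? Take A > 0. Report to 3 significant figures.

We need A² ∫|f|² dξ = 1, taking the integral from 0 to ∞.
Recall ∫₀^∞ ξ^m e^(−ξ/β) dξ = m!·β^(m+1), the integral (without the A² prefactor) comes out to 3·a^5/4.
Hence A² = 1/[3·a^5/4].
With a = 4.85: A² = 0.0004969 and A = 0.02229.

A^2 ≈ 0.000497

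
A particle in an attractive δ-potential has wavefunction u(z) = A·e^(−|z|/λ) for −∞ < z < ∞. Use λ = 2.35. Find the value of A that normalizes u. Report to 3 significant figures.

Normalization requires ∫|u|² dz = 1, integrated from −∞ to ∞.
With ∫₀^∞ z^0 e^(−αz) dz = 0!/α^1, with u = A·e^(−|z|/λ), the integral evaluates to A²·[λ].
Setting this equal to 1 gives A² = 1/(λ).
With λ = 2.35: A² = 0.4255 and A = 0.6523.

A ≈ 0.652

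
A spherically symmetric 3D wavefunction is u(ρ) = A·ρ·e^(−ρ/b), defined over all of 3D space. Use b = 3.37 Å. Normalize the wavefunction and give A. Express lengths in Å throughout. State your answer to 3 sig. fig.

A ≈ 0.0156 Å^(-5/2)

Require ∫ |u|² 4πρ² dρ = 1 over the whole domain.
The angular integral contributes 4π, leaving ∫₀^∞ ρ²|u|² dρ.
Recall ∫₀^∞ ρ^m e^(−ρ/β) dρ = m!·β^(m+1), the integral (without the A² prefactor) comes out to 3·π·b^5.
Hence A² = 1/[3·π·b^5].
With b = 3.37: A² = 0.0002441 and A = 0.01562.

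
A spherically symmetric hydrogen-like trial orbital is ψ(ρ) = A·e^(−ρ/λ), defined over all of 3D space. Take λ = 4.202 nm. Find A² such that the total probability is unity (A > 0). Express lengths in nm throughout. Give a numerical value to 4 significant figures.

A^2 ≈ 0.004290 nm^(-3)

The normalization condition is ∫|ψ|² 4πρ² dρ = 1 from 0 to ∞.
In 3D with spherical symmetry the volume element is 4πρ² dρ.
With ∫₀^∞ ρ^2 e^(−αρ) dρ = 2!/α^3, the integral (without the A² prefactor) comes out to π·λ^3.
Setting this equal to 1 gives A² = 1/(π·λ^3).
With λ = 4.202: A² = 0.0042902 and A = 0.065500.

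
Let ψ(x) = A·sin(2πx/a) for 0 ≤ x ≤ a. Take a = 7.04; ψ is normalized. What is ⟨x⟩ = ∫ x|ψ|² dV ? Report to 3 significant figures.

By definition ⟨x⟩ = ∫ x |ψ(x)|² dx.
Since the A² factors cancel between numerator and denominator, ⟨x⟩ = a/2.
Putting a = 7.04 gives 3.520.

⟨x⟩ ≈ 3.52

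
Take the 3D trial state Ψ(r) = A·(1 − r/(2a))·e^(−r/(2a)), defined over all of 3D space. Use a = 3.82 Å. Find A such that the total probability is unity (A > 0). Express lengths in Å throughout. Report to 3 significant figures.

We need A² ∫|f|² 4πr² dr = 1, taking the integral from 0 to ∞.
Carrying out the integral gives A² · 8·π·a^3.
Setting this equal to 1 gives A² = 1/(8·π·a^3).
Plugging in a = 3.82 yields A = 0.02672.

A ≈ 0.0267 Å^(-3/2)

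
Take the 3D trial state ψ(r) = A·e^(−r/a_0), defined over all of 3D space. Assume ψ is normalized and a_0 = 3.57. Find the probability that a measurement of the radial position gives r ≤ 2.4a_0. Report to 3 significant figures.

P ≈ 0.857

P = ∫ |ψ|² 4πr² dr over r ≤ 2.4a_0.
A² is fixed by ∫₀^∞ 4πr²|ψ|² dr = 1, i.e. A² = (π·a_0^3)^(−1).
Let u = r/a_0; then A², 4π and the length scale all cancel, so P = ∫_{0}^{2.4} u^2·e^(-2·u) du ÷ ∫_{0}^{∞} u^2·e^(-2·u) du.
Using ∫ u^2·e^(-2·u) du = -(2·u^2 + 2·u + 1)·e^(-2·u)/4, the numerator is 1/4 - 433·e^(-24/5)/100 and the denominator is 1/4.
This evaluates to P = 0.8575.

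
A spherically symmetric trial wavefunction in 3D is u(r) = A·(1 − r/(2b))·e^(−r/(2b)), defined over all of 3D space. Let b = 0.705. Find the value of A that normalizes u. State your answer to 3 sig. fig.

We need A² ∫|f|² 4πr² dr = 1, taking the integral from 0 to ∞.
Recall ∫₀^∞ r^m e^(−r/β) dr = m!·β^(m+1), carrying out the integral gives A² · 8·π·b^3.
Setting this equal to 1 gives A² = 1/(8·π·b^3).
Substituting b = 0.705 gives A² = 0.1136, so A = 0.3370.

A ≈ 0.337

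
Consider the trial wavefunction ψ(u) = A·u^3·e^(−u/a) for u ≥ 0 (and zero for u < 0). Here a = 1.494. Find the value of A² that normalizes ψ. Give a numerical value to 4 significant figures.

Require ∫ |ψ|² du = 1 over the whole domain.
The integral (without the A² prefactor) comes out to 45·a^7/8.
So A² = (45·a^7/8)^(−1).
Plugging in a = 1.494 yields A = 0.10345.

A^2 ≈ 0.01070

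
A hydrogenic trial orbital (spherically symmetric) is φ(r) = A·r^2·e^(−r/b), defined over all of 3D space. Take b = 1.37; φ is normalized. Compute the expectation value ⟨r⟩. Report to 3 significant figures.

⟨r⟩ = ∫ r |φ|² 4πr² dr over the full domain.
Using ∫₀^∞ rⁿ e^(−αr) dr = n!/αⁿ⁺¹, since the A² factors cancel between numerator and denominator, ⟨r⟩ = 7·b/2.
With b = 1.37, ⟨r⟩ = 4.795.

⟨r⟩ ≈ 4.80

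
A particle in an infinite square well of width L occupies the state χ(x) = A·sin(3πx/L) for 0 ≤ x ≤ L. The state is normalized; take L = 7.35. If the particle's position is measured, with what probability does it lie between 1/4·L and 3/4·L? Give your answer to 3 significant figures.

P = ∫_{1/4·L}^{3/4·L} |χ(x)|² dx.
The normalization integral ∫|χ|²dx over the whole domain equals L/2·A², and A² cancels in the ratio.
Substituting u = x/L, A² and the length scale cancel in the ratio: P = ∫_{1/4}^{3/4} sin(3·π·u)^2 du / ∫_{0}^{1} sin(3·π·u)^2 du.
With ∫ sin(3·π·u)^2 du = u/2 - sin(6·π·u)/(12·π) + C, the region integral is 1/4 - 1/(6·π) and the full one is 1/2.
Taking the ratio, P = (-2 + 3·π)/(6·π).

P ≈ 0.394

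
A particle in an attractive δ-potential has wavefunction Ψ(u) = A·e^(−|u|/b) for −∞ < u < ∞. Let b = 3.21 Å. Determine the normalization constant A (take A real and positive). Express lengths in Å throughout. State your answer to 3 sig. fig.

A ≈ 0.558 Å^(-1/2)

The normalization condition is ∫|Ψ|² du = 1 from −∞ to ∞.
Using ∫₀^∞ uⁿ e^(−αu) du = n!/αⁿ⁺¹, carrying out the integral gives A² · b.
So A² = (b)^(−1).
Plugging in b = 3.21 yields A = 0.5581.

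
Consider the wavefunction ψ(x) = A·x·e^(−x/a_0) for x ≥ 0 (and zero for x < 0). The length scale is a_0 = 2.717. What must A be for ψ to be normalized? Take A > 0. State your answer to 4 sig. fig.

Normalization requires ∫|ψ|² dx = 1, integrated from 0 to ∞.
With ψ = A·x·e^(−x/a_0), the integral evaluates to A²·[a_0^3/4].
Hence A² = 1/[a_0^3/4].
Substituting a_0 = 2.717 gives A² = 0.19943, so A = 0.44658.

A ≈ 0.4466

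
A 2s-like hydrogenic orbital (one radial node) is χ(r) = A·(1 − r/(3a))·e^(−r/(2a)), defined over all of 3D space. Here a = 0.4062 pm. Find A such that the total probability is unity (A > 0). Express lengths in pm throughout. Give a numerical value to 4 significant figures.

A ≈ 1.335 pm^(-3/2)

The normalization condition is ∫|χ|² 4πr² dr = 1 from 0 to ∞.
(Spherical symmetry: dV = 4πr² dr.)
With χ = A·(1 − r/(3a))·e^(−r/(2a)), the integral evaluates to A²·[8·π·a^3/3].
Setting this equal to 1 gives A² = 1/(8·π·a^3/3).
With a = 0.4062: A² = 1.7810 and A = 1.3345.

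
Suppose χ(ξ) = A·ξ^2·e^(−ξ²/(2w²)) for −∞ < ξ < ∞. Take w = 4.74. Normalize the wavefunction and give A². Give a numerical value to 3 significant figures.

The normalization condition is ∫|χ|² dξ = 1 from −∞ to ∞.
Differentiating ∫e^(−αξ²) dξ = √(π/α) under α to get the higher moments, carrying out the integral gives A² · 3·√(π)·w^5/4.
Plugging in w = 4.74 yields A = 0.01773.

A^2 ≈ 0.000314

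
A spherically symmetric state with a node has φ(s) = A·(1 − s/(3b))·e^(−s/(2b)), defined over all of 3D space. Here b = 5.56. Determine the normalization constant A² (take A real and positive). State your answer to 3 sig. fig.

A^2 ≈ 0.000694

Normalization requires ∫|φ|² 4πs² ds = 1, integrated from 0 to ∞.
In 3D with spherical symmetry the volume element is 4πs² ds.
With ∫₀^∞ s^4 e^(−αs) ds = 4!/α^5, carrying out the integral gives A² · 8·π·b^3/3.
Setting this equal to 1 gives A² = 1/(8·π·b^3/3).
Substituting b = 5.56 gives A² = 0.0006945, so A = 0.02635.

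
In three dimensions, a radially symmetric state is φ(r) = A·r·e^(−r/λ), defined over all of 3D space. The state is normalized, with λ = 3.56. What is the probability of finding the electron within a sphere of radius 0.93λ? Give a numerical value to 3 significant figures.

Integrate the radial probability density 4πr²|φ|² over r ≤ 0.93λ.
Normalization gives A² = 1/(3·π·λ^5).
In terms of u = r/λ (A², 4π and the length scale all cancel between numerator and denominator), P = [∫_{0}^{0.93} u^4·e^(-2·u) du] / [∫_{0}^{∞} u^4·e^(-2·u) du].
An antiderivative of u^4·e^(-2·u) is -(u^4/2 + u^3 + 3·u^2/2 + 3·u/2 + 3/4)·e^(-2·u); evaluating from 0 to 0.93 gives ≈ 0.030678, while the full integral is 3/4.
Taking the ratio yields P = 0.04090.

P ≈ 0.0409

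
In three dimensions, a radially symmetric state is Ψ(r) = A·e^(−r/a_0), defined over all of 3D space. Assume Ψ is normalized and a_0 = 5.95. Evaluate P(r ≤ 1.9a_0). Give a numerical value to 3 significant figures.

Integrate the radial probability density 4πr²|Ψ|² over r ≤ 1.9a_0.
A² is fixed by ∫₀^∞ 4πr²|Ψ|² dr = 1, i.e. A² = (π·a_0^3)^(−1).
In terms of u = r/a_0 (A², 4π and the length scale all cancel between numerator and denominator), P = [∫_{0}^{1.9} u^2·e^(-2·u) du] / [∫_{0}^{∞} u^2·e^(-2·u) du].
With ∫ u^2·e^(-2·u) du = -(2·u^2 + 2·u + 1)·e^(-2·u)/4 + C, the region integral is 1/4 - 601·e^(-19/5)/200 and the full one is 1/4.
This evaluates to P = 0.7311.

P ≈ 0.731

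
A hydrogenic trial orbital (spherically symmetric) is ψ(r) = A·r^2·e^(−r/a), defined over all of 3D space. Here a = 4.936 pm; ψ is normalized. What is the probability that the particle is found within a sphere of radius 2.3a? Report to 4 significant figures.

Integrate the radial probability density 4πr²|ψ|² over r ≤ 2.3a.
The full normalization integral is A²·[45·π·a^7/2] = 1, fixing A².
In terms of u = r/a (A², 4π and the length scale all cancel between numerator and denominator), P = [∫_{0}^{2.3} u^6·e^(-2·u) du] / [∫_{0}^{∞} u^6·e^(-2·u) du].
Using ∫ u^6·e^(-2·u) du = -(4·u^6 + 12·u^5 + 30·u^4 + 60·u^3 + 90·u^2 + 90·u + 45)·e^(-2·u)/8, the numerator is ≈ 1.02359 and the denominator is 45/8.
The region integral divided by the full integral gives P = 0.18197.

P ≈ 0.1820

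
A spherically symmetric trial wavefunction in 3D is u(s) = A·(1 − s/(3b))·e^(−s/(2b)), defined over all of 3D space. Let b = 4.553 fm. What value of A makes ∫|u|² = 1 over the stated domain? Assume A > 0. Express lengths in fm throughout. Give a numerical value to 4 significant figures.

We need A² ∫|f|² 4πs² ds = 1, taking the integral from 0 to ∞.
(Spherical symmetry: dV = 4πs² ds.)
Using ∫₀^∞ sⁿ e^(−αs) ds = n!/αⁿ⁺¹, the integral (without the A² prefactor) comes out to 8·π·b^3/3.
With b = 4.553: A² = 0.0012647 and A = 0.035563.

A ≈ 0.03556 fm^(-3/2)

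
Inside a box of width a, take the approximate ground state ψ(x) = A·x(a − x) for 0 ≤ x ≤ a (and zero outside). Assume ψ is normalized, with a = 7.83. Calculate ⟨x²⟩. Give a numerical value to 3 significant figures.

By definition ⟨x²⟩ = ∫ x^2 |ψ(x)|² dx.
Expanding the polynomial and integrating term by term, the ratio of the moment integral to the normalization integral gives ⟨x²⟩ = 2·a^2/7.
With a = 7.83, ⟨x^2⟩ = 17.52.

⟨x^2⟩ ≈ 17.5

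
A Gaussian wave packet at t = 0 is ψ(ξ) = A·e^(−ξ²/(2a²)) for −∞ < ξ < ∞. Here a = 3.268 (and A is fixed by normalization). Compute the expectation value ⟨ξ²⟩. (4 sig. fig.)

⟨ξ^2⟩ ≈ 5.340

By definition ⟨ξ²⟩ = ∫ ξ^2 |ψ(ξ)|² dξ.
Evaluating both integrals, ⟨ξ²⟩ = a^2/2.
With a = 3.268, ⟨ξ^2⟩ = 5.3399.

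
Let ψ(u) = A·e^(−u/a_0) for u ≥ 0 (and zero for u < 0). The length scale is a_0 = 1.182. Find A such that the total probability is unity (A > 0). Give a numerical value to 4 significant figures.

A ≈ 1.301

Require ∫ |ψ|² du = 1 over the whole domain.
With ψ = A·e^(−u/a_0), the integral evaluates to A²·[a_0/2].
Setting this equal to 1 gives A² = 1/(a_0/2).
Substituting a_0 = 1.182 gives A² = 1.6920, so A = 1.3008.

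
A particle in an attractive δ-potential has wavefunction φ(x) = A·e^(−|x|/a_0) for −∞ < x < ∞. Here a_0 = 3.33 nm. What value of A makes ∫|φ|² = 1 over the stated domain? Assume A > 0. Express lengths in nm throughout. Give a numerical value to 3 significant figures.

A ≈ 0.548 nm^(-1/2)

We need A² ∫|f|² dx = 1, taking the integral from −∞ to ∞.
∫|φ|² dx = A²·(a_0).
So A² = (a_0)^(−1).
Substituting a_0 = 3.33 gives A² = 0.3003, so A = 0.5480.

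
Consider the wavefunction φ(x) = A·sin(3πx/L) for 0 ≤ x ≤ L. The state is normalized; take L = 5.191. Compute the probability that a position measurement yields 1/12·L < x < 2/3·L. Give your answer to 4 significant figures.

|φ|² is the probability density, so P = ∫_{1/12·L}^{2/3·L} |φ|² dx.
Since A² = 1/(L/2), this is the region integral divided by the full normalization integral.
Let u = x/L; then A² and the length scale cancel, so P = ∫_{1/12}^{2/3} sin(3·π·u)^2 du ÷ ∫_{0}^{1} sin(3·π·u)^2 du.
Using ∫ sin(3·π·u)^2 du = u/2 - sin(6·π·u)/(12·π), the numerator is 1/(12·π) + 7/24 and the denominator is 1/2.
Evaluating gives P = (2 + 7·π)/(12·π).

P ≈ 0.6364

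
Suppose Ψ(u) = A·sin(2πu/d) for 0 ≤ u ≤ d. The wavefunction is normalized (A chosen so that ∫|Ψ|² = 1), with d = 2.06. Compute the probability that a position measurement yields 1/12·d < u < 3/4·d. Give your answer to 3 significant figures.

P = ∫_{1/12·d}^{3/4·d} |Ψ(u)|² du.
The normalization integral ∫|Ψ|²du over the whole domain equals d/2·A², and A² cancels in the ratio.
Substituting t = u/d, A² and the length scale cancel in the ratio: P = ∫_{1/12}^{3/4} sin(2·π·t)^2 dt / ∫_{0}^{1} sin(2·π·t)^2 dt.
An antiderivative of sin(2·π·t)^2 is t/2 - sin(4·π·t)/(8·π); evaluating from 1/12 to 3/4 gives √(3)/(16·π) + 1/3, while the full integral is 1/2.
This works out to P = √(3)/(8·π) + 2/3.

P ≈ 0.736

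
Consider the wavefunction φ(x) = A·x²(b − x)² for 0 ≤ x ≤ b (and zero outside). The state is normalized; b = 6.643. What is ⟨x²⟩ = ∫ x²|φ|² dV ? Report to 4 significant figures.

⟨x^2⟩ ≈ 12.04

By definition ⟨x²⟩ = ∫ x^2 |φ(x)|² dx.
Expanding the polynomial and integrating term by term, evaluating both integrals, ⟨x²⟩ = 3·b^2/11.
Putting b = 6.643 gives 12.035.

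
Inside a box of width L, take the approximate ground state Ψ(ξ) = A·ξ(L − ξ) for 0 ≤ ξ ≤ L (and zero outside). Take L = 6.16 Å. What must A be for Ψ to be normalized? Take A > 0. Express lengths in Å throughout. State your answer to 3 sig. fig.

We need A² ∫|f|² dξ = 1, taking the integral from 0 to L.
Expanding the polynomial and integrating term by term, with Ψ = A·ξ(L − ξ), the integral evaluates to A²·[L^5/30].
So A² = (L^5/30)^(−1).
Substituting L = 6.16 gives A² = 0.003382, so A = 0.05816.

A ≈ 0.0582 Å^(-5/2)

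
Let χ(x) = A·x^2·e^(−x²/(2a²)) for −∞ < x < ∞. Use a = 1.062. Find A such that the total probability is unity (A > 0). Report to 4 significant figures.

A ≈ 0.7462

Require ∫ |χ|² dx = 1 over the whole domain.
The integral (without the A² prefactor) comes out to 3·√(π)·a^5/4.
So A² = (3·√(π)·a^5/4)^(−1).
Plugging in a = 1.062 yields A = 0.74623.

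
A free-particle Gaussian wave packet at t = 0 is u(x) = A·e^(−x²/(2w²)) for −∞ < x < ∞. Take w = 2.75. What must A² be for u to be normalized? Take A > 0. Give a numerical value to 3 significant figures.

A^2 ≈ 0.205

We need A² ∫|f|² dx = 1, taking the integral from −∞ to ∞.
Using the Gaussian integral ∫_{−∞}^{∞} e^(−αx²) dx = √(π/α), carrying out the integral gives A² · √(π)·w.
Setting this equal to 1 gives A² = 1/(√(π)·w).
With w = 2.75: A² = 0.2052 and A = 0.4529.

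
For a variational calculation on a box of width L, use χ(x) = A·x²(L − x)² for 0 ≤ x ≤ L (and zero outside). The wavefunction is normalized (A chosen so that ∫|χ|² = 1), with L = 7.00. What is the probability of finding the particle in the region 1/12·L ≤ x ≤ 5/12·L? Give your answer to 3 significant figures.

P ≈ 0.302

|χ|² is the probability density, so P = ∫_{1/12·L}^{5/12·L} |χ|² dx.
Since A² = 1/(L^9/630), this is the region integral divided by the full normalization integral.
In terms of u = x/L (A² and the length scale cancel between numerator and denominator), P = [∫_{1/12}^{5/12} u^4·(1 - u)^4 du] / [∫_{0}^{1} u^4·(1 - u)^4 du].
Using ∫ u^4·(1 - u)^4 du = u^5·(70·u^4 - 315·u^3 + 540·u^2 - 420·u + 126)/630, the numerator is ≈ 0.00047929 and the denominator is 1/630.
Evaluating gives P = 0.3019.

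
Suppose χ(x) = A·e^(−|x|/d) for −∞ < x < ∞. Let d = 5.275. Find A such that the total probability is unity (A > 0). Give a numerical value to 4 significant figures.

A ≈ 0.4354

Require ∫ |χ|² dx = 1 over the whole domain.
With ∫₀^∞ x^0 e^(−αx) dx = 0!/α^1, ∫|χ|² dx = A²·(d).
Substituting d = 5.275 gives A² = 0.18957, so A = 0.43540.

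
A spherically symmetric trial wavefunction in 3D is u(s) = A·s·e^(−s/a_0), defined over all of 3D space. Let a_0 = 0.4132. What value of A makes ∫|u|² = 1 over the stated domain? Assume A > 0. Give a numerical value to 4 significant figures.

A ≈ 2.968

The normalization condition is ∫|u|² 4πs² ds = 1 from 0 to ∞.
In 3D with spherical symmetry the volume element is 4πs² ds.
With ∫₀^∞ s^4 e^(−αs) ds = 4!/α^5, ∫|u|² 4πs² ds = A²·(3·π·a_0^5).
Substituting a_0 = 0.4132 gives A² = 8.8090, so A = 2.9680.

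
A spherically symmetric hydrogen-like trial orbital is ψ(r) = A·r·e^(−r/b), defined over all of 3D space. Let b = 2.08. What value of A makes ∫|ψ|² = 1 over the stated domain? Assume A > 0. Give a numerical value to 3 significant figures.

We need A² ∫|f|² 4πr² dr = 1, taking the integral from 0 to ∞.
Recall ∫₀^∞ r^m e^(−r/β) dr = m!·β^(m+1), carrying out the integral gives A² · 3·π·b^5.
So A² = (3·π·b^5)^(−1).
Substituting b = 2.08 gives A² = 0.002725, so A = 0.05220.

A ≈ 0.0522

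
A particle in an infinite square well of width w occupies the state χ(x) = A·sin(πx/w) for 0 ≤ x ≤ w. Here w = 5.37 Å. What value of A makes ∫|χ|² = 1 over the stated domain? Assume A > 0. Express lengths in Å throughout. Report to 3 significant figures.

A ≈ 0.610 Å^(-1/2)

Normalization requires ∫|χ|² dx = 1, integrated from 0 to w.
Carrying out the integral gives A² · w/2.
So A² = (w/2)^(−1).
Substituting w = 5.37 gives A² = 0.3724, so A = 0.6103.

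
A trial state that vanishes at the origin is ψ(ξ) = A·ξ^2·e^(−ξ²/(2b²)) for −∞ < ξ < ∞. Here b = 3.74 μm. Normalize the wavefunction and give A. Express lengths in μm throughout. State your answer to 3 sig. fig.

A ≈ 0.0321 μm^(-5/2)

We need A² ∫|f|² dξ = 1, taking the integral from −∞ to ∞.
With ∫_{−∞}^{∞} ξ^(2m) e^(−αξ²) dξ = (2m−1)!!·√π / (2^m α^(m+1/2)), ∫|ψ|² dξ = A²·(3·√(π)·b^5/4).
With b = 3.74: A² = 0.001028 and A = 0.03206.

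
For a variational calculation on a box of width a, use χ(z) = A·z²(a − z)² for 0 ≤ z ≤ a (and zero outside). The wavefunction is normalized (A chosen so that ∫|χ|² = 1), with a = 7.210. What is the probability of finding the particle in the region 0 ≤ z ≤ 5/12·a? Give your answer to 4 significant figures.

|χ|² is the probability density, so P = ∫_{0}^{5/12·a} |χ|² dz.
With A² fixed by ∫|χ|² = 1, i.e. A² = (a^9/630)^(−1), substitute and integrate.
In terms of u = z/a (A² and the length scale cancel between numerator and denominator), P = [∫_{0}^{5/12} u^4·(1 - u)^4 du] / [∫_{0}^{1} u^4·(1 - u)^4 du].
Using ∫ u^4·(1 - u)^4 du = u^5·(70·u^4 - 315·u^3 + 540·u^2 - 420·u + 126)/630, the numerator is ≈ 0.000479889 and the denominator is 1/630.
Taking the ratio, P = 0.30233.

P ≈ 0.3023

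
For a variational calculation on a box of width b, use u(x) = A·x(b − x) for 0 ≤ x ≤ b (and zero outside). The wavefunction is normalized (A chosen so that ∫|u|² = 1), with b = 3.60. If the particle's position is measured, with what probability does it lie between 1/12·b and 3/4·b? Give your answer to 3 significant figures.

P ≈ 0.891

The probability is P = ∫ |u|² dx over [1/12·b, 3/4·b].
With A² fixed by ∫|u|² = 1, i.e. A² = (b^5/30)^(−1), substitute and integrate.
Substituting t = x/b, A² and the length scale cancel in the ratio: P = ∫_{1/12}^{3/4} t^2·(1 - t)^2 dt / ∫_{0}^{1} t^2·(1 - t)^2 dt.
With ∫ t^2·(1 - t)^2 dt = t^3·(6·t^2 - 15·t + 10)/30 + C, the region integral is ≈ 0.029713 and the full one is 1/30.
The result is P = 4621/5184.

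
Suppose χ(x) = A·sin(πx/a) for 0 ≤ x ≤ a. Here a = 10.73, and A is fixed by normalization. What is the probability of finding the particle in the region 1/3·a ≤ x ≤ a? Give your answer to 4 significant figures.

The probability is P = ∫ |χ|² dx over [1/3·a, a].
The normalization integral ∫|χ|²dx over the whole domain equals a/2·A², and A² cancels in the ratio.
Substituting u = x/a, A² and the length scale cancel in the ratio: P = ∫_{1/3}^{1} sin(π·u)^2 du / ∫_{0}^{1} sin(π·u)^2 du.
Using ∫ sin(π·u)^2 du = u/2 - sin(2·π·u)/(4·π), the numerator is √(3)/(8·π) + 1/3 and the denominator is 1/2.
This works out to P = √(3)/(4·π) + 2/3.

P ≈ 0.8045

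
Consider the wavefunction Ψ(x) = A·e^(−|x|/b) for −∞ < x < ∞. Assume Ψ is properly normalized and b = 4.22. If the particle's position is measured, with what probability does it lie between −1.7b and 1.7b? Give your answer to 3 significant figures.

P ≈ 0.967

|Ψ|² is the probability density, so P = ∫_{−1.7b}^{1.7b} |Ψ|² dx.
With A² fixed by ∫|Ψ|² = 1, i.e. A² = (b)^(−1), substitute and integrate.
Both integrals are even about x = 0, so only the x ≥ 0 halves are needed (the factors of 2 cancel). Substituting u = x/b, A² and the length scale cancel in the ratio: P = ∫_{0}^{1.7} e^(-2·u) du / ∫_{0}^{∞} e^(-2·u) du.
An antiderivative of e^(-2·u) is -e^(-2·u)/2; evaluating from 0 to 1.7 gives 1/2 - e^(-17/5)/2, while the full integral is 1/2.
Taking the ratio, P = 0.9666.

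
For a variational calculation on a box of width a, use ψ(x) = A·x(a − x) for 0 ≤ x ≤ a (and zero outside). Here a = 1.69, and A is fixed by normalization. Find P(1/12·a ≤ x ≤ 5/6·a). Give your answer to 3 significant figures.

P ≈ 0.959

|ψ|² is the probability density, so P = ∫_{1/12·a}^{5/6·a} |ψ|² dx.
The normalization integral ∫|ψ|²dx over the whole domain equals a^5/30·A², and A² cancels in the ratio.
Substituting u = x/a, A² and the length scale cancel in the ratio: P = ∫_{1/12}^{5/6} u^2·(1 - u)^2 du / ∫_{0}^{1} u^2·(1 - u)^2 du.
With ∫ u^2·(1 - u)^2 du = u^3·(6·u^2 - 15·u + 10)/30 + C, the region integral is ≈ 0.031981 and the full one is 1/30.
Evaluating gives P = 4421/4608.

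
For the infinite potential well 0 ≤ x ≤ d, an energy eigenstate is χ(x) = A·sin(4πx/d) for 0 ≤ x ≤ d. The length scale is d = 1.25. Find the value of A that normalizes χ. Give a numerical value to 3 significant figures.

A ≈ 1.26

The normalization condition is ∫|χ|² dx = 1 from 0 to d.
With ∫₀^d sin²(nπx/d) dx = d/2, the integral (without the A² prefactor) comes out to d/2.
Hence A² = 1/[d/2].
Substituting d = 1.25 gives A² = 1.600, so A = 1.265.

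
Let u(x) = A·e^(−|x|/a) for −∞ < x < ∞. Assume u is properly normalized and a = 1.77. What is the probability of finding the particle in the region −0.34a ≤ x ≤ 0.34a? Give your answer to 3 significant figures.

The probability is P = ∫ |u|² dx over [−0.34a, 0.34a].
With A² fixed by ∫|u|² = 1, i.e. A² = (a)^(−1), substitute and integrate.
By symmetry take twice the x ≥ 0 contribution in numerator and denominator; the 2's cancel. Substituting t = x/a, A² and the length scale cancel in the ratio: P = ∫_{0}^{0.34} e^(-2·t) dt / ∫_{0}^{∞} e^(-2·t) dt.
An antiderivative of e^(-2·t) is -e^(-2·t)/2; evaluating from 0 to 0.34 gives 1/2 - e^(-17/25)/2, while the full integral is 1/2.
Evaluating gives P = 0.4934.

P ≈ 0.493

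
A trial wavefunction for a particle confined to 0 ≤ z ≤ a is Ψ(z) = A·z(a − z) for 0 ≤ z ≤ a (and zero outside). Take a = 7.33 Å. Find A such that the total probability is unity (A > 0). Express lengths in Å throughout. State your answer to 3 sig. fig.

We need A² ∫|f|² dz = 1, taking the integral from 0 to a.
Expanding the polynomial and integrating term by term, the integral (without the A² prefactor) comes out to a^5/30.
Setting this equal to 1 gives A² = 1/(a^5/30).
Substituting a = 7.33 gives A² = 0.001418, so A = 0.03765.

A ≈ 0.0377 Å^(-5/2)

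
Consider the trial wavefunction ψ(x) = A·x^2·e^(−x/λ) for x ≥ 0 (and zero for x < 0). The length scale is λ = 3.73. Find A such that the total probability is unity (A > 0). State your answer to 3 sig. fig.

The normalization condition is ∫|ψ|² dx = 1 from 0 to ∞.
∫|ψ|² dx = A²·(3·λ^5/4).
Hence A² = 1/[3·λ^5/4].
With λ = 3.73: A² = 0.001847 and A = 0.04297.

A ≈ 0.0430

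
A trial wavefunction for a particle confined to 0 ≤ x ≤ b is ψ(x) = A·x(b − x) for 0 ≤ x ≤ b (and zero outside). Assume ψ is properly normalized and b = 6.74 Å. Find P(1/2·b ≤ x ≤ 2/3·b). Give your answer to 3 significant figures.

P ≈ 0.290

The probability is P = ∫ |ψ|² dx over [1/2·b, 2/3·b].
With A² fixed by ∫|ψ|² = 1, i.e. A² = (b^5/30)^(−1), substitute and integrate.
Substituting u = x/b, A² and the length scale cancel in the ratio: P = ∫_{1/2}^{2/3} u^2·(1 - u)^2 du / ∫_{0}^{1} u^2·(1 - u)^2 du.
Using ∫ u^2·(1 - u)^2 du = u^3·(6·u^2 - 15·u + 10)/30, the numerator is 47/4860 and the denominator is 1/30.
This works out to P = 47/162.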